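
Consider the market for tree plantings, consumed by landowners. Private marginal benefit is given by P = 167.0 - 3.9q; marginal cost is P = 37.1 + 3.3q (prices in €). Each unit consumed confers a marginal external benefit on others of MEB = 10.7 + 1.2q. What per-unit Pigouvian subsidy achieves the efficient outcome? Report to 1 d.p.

subsidy = €38.8 per unit

Social marginal benefit = demand + MEB = 177.7 - 2.7q.
Set SMB = MC: 177.7 - 2.7q = 37.1 + 3.3q → q* = 23.4333.
The Pigouvian subsidy equals MEB at q*: 10.7 + 1.2×23.4333 = 38.8200.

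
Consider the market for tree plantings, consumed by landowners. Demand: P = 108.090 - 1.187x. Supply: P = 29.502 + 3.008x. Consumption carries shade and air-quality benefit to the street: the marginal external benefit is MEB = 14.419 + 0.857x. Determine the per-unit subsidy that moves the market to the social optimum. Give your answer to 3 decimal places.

Social marginal benefit = demand + MEB = 122.509 - 0.330x.
Set SMB = MC: 122.509 - 0.330x = 29.502 + 3.008x → x* = 27.8631.
The Pigouvian subsidy equals MEB at x*: 14.419 + 0.857×27.8631 = 38.2977.

subsidy = 38.298 per unit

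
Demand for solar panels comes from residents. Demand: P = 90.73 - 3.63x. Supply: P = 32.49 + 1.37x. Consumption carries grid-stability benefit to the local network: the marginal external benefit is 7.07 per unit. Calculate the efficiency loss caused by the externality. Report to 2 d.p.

Market equilibrium (private): 32.49 + 1.37x = 90.73 - 3.63x → x_m = 11.6480.
Social marginal benefit = demand + MEB = 97.80 - 3.63x.
Set SMB = MC: 97.80 - 3.63x = 32.49 + 1.37x → x* = 13.0620.
The welfare-loss triangle has base |x_m − x*| and height MEB(x_m) (the vertical gap between SMB and MC is zero at x* and MEB at x_m).
DWL = ½ × 1.4140 × 7.0700 = 4.9985.

DWL = 5.00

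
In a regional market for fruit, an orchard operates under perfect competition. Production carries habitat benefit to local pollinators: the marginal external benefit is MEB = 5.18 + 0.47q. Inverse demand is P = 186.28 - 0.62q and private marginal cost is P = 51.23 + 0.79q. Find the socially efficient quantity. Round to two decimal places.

Social marginal cost = private MC − MEB = 46.05 + 0.32q.
Set SMC = demand: 46.05 + 0.32q = 186.28 - 0.62q → q* = 149.1809.

q* = 149.18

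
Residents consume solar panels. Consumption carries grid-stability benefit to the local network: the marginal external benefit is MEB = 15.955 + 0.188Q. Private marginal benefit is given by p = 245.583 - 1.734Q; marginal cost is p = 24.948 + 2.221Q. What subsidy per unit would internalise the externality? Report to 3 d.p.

Social marginal benefit = demand + MEB = 261.538 - 1.546Q.
Set SMB = MC: 261.538 - 1.546Q = 24.948 + 2.221Q → Q* = 62.8059.
The Pigouvian subsidy equals MEB at Q*: 15.955 + 0.188×62.8059 = 27.7625.

subsidy = 27.763 per unit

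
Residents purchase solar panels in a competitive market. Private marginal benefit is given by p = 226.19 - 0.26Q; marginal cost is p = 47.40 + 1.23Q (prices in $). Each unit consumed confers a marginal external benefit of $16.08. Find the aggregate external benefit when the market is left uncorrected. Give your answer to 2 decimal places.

$1929.49

Market equilibrium (private): 47.40 + 1.23Q = 226.19 - 0.26Q → Q_m = 119.9933.
Total external benefit = MEB × Q_m = 16.08 × 119.9933 = 1929.4923.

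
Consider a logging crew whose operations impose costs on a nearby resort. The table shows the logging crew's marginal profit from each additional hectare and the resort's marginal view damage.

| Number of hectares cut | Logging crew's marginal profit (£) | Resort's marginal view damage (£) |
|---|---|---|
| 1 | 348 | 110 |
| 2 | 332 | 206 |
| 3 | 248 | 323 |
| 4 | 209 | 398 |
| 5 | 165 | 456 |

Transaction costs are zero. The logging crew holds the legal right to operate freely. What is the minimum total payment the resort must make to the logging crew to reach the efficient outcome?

£622

Left alone the logging crew would choose level 5 (marginal profit stays positive).
Efficient level: k* = 2 (marginal profit ≥ marginal view damage through 2).
The resort must at least cover the logging crew's forgone profit from cutting 5→2: 248 + 209 + 165 = 622.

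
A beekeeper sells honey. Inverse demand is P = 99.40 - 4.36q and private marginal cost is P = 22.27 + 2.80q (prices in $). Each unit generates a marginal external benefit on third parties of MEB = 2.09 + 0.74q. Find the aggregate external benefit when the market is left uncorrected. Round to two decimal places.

Market equilibrium (private): 22.27 + 2.80q = 99.40 - 4.36q → q_m = 10.7723.
Total external benefit = ∫₀^{q_m} (2.09 + 0.74q) dq = 2.09×10.7723 + ½×0.74×10.7723² = 65.4498.

$65.45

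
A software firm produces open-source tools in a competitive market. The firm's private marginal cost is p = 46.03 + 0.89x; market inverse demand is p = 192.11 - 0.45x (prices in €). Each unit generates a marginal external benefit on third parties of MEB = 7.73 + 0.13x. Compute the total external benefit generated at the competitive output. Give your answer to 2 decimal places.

€1615.16

Market equilibrium (private): 46.03 + 0.89x = 192.11 - 0.45x → x_m = 109.0149.
Total external benefit = ∫₀^{x_m} (7.73 + 0.13x) dx = 7.73×109.0149 + ½×0.13×109.0149² = 1615.1613.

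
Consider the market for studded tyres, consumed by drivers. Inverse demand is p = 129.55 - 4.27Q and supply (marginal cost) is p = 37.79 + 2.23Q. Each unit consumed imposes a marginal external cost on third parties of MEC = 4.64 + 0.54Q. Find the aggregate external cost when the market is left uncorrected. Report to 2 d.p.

119.31

Market equilibrium (private): 37.79 + 2.23Q = 129.55 - 4.27Q → Q_m = 14.1169.
Total external cost = ∫₀^{Q_m} (4.64 + 0.54Q) dQ = 4.64×14.1169 + ½×0.54×14.1169² = 119.3099.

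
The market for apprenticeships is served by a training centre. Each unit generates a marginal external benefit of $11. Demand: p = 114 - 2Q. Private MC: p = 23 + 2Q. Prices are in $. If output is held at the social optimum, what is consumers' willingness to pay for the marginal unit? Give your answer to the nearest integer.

P = $63

Social marginal cost = private MC − MEB = 12 + 2Q.
Set SMC = demand: 12 + 2Q = 114 - 2Q → Q* = 25.5000.
Consumer price on the demand curve at Q*: 114 − 2×25.5000 = 63.0000.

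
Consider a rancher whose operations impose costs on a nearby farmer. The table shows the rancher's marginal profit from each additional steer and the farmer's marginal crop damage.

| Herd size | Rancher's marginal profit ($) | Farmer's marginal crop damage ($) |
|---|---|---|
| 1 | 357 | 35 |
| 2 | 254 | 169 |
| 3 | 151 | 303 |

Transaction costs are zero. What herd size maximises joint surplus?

Bargaining reaches the level where marginal profit last exceeds marginal crop damage.
That holds through level 2 (254 ≥ 169) but not at 3 (151 < 303).

2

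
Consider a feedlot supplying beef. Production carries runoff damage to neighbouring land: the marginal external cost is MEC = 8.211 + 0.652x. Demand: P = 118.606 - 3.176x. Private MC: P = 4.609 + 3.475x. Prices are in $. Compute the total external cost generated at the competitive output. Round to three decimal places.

Market equilibrium (private): 4.609 + 3.475x = 118.606 - 3.176x → x_m = 17.1398.
Total external cost = ∫₀^{x_m} (8.211 + 0.652x) dx = 8.211×17.1398 + ½×0.652×17.1398² = 236.5048.

$236.505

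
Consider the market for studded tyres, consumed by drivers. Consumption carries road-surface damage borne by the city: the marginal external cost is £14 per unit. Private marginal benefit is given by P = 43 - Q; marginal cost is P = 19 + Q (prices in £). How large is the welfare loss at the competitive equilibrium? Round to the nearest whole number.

DWL = £49

Market equilibrium (private): 19 + Q = 43 - Q → Q_m = 12.0000.
Social marginal benefit = demand − MEC = 29 - Q.
Set SMB = MC: 29 - Q = 19 + Q → Q* = 5.0000.
Between Q* and Q_m the wedge MC − SMB runs linearly from 0 to MEC(Q_m), so the loss is a triangle.
DWL = ½ × 7.0000 × 14.0000 = 49.0000.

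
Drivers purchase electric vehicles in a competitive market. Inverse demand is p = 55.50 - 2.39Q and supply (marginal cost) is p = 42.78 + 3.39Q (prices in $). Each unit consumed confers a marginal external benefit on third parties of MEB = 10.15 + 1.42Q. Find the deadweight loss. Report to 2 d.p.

DWL = $20.21

Market equilibrium (private): 42.78 + 3.39Q = 55.50 - 2.39Q → Q_m = 2.2007.
Social marginal benefit = demand + MEB = 65.65 - 0.97Q.
Set SMB = MC: 65.65 - 0.97Q = 42.78 + 3.39Q → Q* = 5.2454.
The loss is the area between SMB and MC from Q* to Q_m; with linear curves that's a triangle of height MEB(Q_m).
DWL = ½ × 3.0447 × 13.2750 = 20.2092.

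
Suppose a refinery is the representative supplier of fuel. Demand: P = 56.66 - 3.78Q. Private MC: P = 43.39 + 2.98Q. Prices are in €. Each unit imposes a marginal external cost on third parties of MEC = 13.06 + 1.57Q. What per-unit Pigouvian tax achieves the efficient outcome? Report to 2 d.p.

Social marginal cost = private MC + MEC = 56.45 + 4.55Q.
Set SMC = demand: 56.45 + 4.55Q = 56.66 - 3.78Q → Q* = 0.0252.
The Pigouvian tax equals MEC at Q*: 13.06 + 1.57×0.0252 = 13.0996.

tax = €13.10 per unit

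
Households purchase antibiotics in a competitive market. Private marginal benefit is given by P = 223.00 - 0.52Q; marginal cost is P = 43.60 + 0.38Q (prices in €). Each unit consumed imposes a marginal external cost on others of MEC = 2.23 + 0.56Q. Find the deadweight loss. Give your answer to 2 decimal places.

DWL = €4439.50

Market equilibrium (private): 43.60 + 0.38Q = 223.00 - 0.52Q → Q_m = 199.3333.
Social marginal benefit = demand − MEC = 220.77 - 1.08Q.
Set SMB = MC: 220.77 - 1.08Q = 43.60 + 0.38Q → Q* = 121.3493.
The welfare-loss triangle has base |Q_m − Q*| and height MEC(Q_m) (the vertical gap between SMB and MC is zero at Q* and MEC at Q_m).
DWL = ½ × 77.9840 × 113.8567 = 4439.5004.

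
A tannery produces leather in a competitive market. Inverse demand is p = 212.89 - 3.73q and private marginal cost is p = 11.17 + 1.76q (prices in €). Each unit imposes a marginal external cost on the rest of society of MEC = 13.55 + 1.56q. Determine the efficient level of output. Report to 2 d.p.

q* = 26.69

Social marginal cost = private MC + MEC = 24.72 + 3.32q.
Set SMC = demand: 24.72 + 3.32q = 212.89 - 3.73q → q* = 26.6908.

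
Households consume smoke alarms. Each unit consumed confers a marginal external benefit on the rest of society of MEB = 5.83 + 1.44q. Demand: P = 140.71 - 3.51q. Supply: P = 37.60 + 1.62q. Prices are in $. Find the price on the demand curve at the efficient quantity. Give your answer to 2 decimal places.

P = $37.08

Social marginal benefit = demand + MEB = 146.54 - 2.07q.
Set SMB = MC: 146.54 - 2.07q = 37.60 + 1.62q → q* = 29.5230.
Consumer price on the demand curve at q*: 140.71 − 3.51×29.5230 = 37.0843.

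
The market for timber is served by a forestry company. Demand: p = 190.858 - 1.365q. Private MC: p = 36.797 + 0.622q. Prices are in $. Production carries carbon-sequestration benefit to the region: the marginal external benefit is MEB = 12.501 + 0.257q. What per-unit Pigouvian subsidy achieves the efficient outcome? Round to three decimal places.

Social marginal cost = private MC − MEB = 24.296 + 0.365q.
Set SMC = demand: 24.296 + 0.365q = 190.858 - 1.365q → q* = 96.2786.
The Pigouvian subsidy equals MEB at q*: 12.501 + 0.257×96.2786 = 37.2446.

subsidy = $37.245 per unit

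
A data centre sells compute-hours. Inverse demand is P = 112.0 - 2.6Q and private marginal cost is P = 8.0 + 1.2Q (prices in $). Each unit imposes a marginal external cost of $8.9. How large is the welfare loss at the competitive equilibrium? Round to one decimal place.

Market equilibrium (private): 8.0 + 1.2Q = 112.0 - 2.6Q → Q_m = 27.3684.
Social marginal cost = private MC + MEC = 16.9 + 1.2Q.
Set SMC = demand: 16.9 + 1.2Q = 112.0 - 2.6Q → Q* = 25.0263.
The loss is the area between SMC and demand from Q* to Q_m; with linear curves that's a triangle of height MEC(Q_m).
DWL = ½ × 2.3421 × 8.9000 = 10.4223.

DWL = $10.4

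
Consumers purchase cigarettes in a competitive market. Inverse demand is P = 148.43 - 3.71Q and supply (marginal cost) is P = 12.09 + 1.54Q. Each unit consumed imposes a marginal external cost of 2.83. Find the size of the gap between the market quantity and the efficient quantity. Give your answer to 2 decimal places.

0.54 units

Market equilibrium (private): 12.09 + 1.54Q = 148.43 - 3.71Q → Q_m = 25.9695.
Social marginal benefit = demand − MEC = 145.60 - 3.71Q.
Set SMB = MC: 145.60 - 3.71Q = 12.09 + 1.54Q → Q* = 25.4305.
Gap = |25.9695 − 25.4305| = 0.5390.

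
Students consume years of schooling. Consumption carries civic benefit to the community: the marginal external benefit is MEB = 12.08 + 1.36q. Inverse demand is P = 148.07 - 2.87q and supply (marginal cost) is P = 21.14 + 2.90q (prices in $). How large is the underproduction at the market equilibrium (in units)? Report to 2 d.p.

9.52 units

Market equilibrium (private): 21.14 + 2.90q = 148.07 - 2.87q → q_m = 21.9983.
Social marginal benefit = demand + MEB = 160.15 - 1.51q.
Set SMB = MC: 160.15 - 1.51q = 21.14 + 2.90q → q* = 31.5215.
Gap = |21.9983 − 31.5215| = 9.5232.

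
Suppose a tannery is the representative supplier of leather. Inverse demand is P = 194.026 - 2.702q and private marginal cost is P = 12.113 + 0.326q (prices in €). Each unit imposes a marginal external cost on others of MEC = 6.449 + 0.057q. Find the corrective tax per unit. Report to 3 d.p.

tax = €9.691 per unit

Social marginal cost = private MC + MEC = 18.562 + 0.383q.
Set SMC = demand: 18.562 + 0.383q = 194.026 - 2.702q → q* = 56.8765.
The Pigouvian tax equals MEC at q*: 6.449 + 0.057×56.8765 = 9.6910.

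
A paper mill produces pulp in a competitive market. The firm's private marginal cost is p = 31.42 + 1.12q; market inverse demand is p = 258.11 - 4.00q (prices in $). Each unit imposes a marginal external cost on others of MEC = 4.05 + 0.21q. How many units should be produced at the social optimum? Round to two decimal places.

q* = 41.77

Social marginal cost = private MC + MEC = 35.47 + 1.33q.
Set SMC = demand: 35.47 + 1.33q = 258.11 - 4.00q → q* = 41.7711.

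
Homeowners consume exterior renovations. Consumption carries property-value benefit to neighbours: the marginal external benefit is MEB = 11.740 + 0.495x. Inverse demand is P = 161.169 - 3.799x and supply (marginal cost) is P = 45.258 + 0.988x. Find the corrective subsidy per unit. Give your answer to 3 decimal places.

Social marginal benefit = demand + MEB = 172.909 - 3.304x.
Set SMB = MC: 172.909 - 3.304x = 45.258 + 0.988x → x* = 29.7416.
The Pigouvian subsidy equals MEB at x*: 11.740 + 0.495×29.7416 = 26.4621.

subsidy = 26.462 per unit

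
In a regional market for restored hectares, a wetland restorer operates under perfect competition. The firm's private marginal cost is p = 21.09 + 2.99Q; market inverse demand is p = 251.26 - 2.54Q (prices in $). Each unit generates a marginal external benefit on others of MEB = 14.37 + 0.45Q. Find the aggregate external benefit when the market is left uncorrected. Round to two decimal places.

$987.90

Market equilibrium (private): 21.09 + 2.99Q = 251.26 - 2.54Q → Q_m = 41.6221.
Total external benefit = ∫₀^{Q_m} (14.37 + 0.45Q) dQ = 14.37×41.6221 + ½×0.45×41.6221² = 987.8994.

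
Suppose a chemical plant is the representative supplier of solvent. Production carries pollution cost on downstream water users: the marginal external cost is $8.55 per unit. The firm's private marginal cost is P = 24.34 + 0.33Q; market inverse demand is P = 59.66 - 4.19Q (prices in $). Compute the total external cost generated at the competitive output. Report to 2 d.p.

Market equilibrium (private): 24.34 + 0.33Q = 59.66 - 4.19Q → Q_m = 7.8142.
Total external cost = MEC × Q_m = 8.55 × 7.8142 = 66.8114.

$66.81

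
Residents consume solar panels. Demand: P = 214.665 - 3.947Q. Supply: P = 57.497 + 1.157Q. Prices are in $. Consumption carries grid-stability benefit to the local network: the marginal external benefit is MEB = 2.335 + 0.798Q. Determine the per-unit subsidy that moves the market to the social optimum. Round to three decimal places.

subsidy = $31.895 per unit

Social marginal benefit = demand + MEB = 217.000 - 3.149Q.
Set SMB = MC: 217.000 - 3.149Q = 57.497 + 1.157Q → Q* = 37.0420.
The Pigouvian subsidy equals MEB at Q*: 2.335 + 0.798×37.0420 = 31.8945.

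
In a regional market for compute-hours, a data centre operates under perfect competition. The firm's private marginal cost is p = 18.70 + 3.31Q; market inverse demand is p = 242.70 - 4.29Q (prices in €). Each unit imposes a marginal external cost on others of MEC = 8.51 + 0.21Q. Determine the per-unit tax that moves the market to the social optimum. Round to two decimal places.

tax = €14.30 per unit

Social marginal cost = private MC + MEC = 27.21 + 3.52Q.
Set SMC = demand: 27.21 + 3.52Q = 242.70 - 4.29Q → Q* = 27.5915.
The Pigouvian tax equals MEC at Q*: 8.51 + 0.21×27.5915 = 14.3042.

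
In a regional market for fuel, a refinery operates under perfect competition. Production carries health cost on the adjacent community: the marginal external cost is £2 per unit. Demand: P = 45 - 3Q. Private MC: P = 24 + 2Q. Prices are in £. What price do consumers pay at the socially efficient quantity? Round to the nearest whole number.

Social marginal cost = private MC + MEC = 26 + 2Q.
Set SMC = demand: 26 + 2Q = 45 - 3Q → Q* = 3.8000.
Consumer price on the demand curve at Q*: 45 − 3×3.8000 = 33.6000.

P = £34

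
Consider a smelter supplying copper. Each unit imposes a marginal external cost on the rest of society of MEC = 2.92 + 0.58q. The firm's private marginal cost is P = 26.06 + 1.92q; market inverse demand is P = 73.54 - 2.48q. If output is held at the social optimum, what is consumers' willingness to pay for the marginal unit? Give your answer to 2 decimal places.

Social marginal cost = private MC + MEC = 28.98 + 2.50q.
Set SMC = demand: 28.98 + 2.50q = 73.54 - 2.48q → q* = 8.9478.
Consumer price on the demand curve at q*: 73.54 − 2.48×8.9478 = 51.3495.

P = 51.35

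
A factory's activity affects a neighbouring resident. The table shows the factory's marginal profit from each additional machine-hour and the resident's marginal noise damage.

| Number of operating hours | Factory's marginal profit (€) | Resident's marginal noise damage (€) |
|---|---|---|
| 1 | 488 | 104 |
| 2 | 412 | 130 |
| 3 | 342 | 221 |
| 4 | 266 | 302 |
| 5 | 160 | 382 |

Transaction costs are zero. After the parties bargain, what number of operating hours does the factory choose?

3

Bargaining reaches the level where marginal profit last exceeds marginal noise damage.
That holds through level 3 (342 ≥ 221) but not at 4 (266 < 302).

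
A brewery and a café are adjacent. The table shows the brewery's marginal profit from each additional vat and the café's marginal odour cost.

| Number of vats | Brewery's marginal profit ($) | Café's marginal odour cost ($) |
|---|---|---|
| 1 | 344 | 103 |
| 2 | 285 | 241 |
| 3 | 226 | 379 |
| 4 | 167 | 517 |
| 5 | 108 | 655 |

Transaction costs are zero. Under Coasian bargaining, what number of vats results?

2

Bargaining reaches the level where marginal profit last exceeds marginal odour cost.
That holds through level 2 (285 ≥ 241) but not at 3 (226 < 379).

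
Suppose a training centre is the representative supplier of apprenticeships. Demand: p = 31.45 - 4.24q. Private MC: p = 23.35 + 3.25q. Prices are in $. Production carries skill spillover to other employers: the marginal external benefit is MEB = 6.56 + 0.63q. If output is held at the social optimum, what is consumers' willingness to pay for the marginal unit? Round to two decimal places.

Social marginal cost = private MC − MEB = 16.79 + 2.62q.
Set SMC = demand: 16.79 + 2.62q = 31.45 - 4.24q → q* = 2.1370.
Consumer price on the demand curve at q*: 31.45 − 4.24×2.1370 = 22.3891.

P = $22.39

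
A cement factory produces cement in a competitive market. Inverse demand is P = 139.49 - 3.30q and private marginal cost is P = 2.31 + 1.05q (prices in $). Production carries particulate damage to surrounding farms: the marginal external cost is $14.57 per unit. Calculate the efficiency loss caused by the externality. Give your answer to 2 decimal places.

DWL = $24.40

Market equilibrium (private): 2.31 + 1.05q = 139.49 - 3.30q → q_m = 31.5356.
Social marginal cost = private MC + MEC = 16.88 + 1.05q.
Set SMC = demand: 16.88 + 1.05q = 139.49 - 3.30q → q* = 28.1862.
The loss is the area between SMC and demand from q* to q_m; with linear curves that's a triangle of height MEC(q_m).
DWL = ½ × 3.3494 × 14.5700 = 24.4004.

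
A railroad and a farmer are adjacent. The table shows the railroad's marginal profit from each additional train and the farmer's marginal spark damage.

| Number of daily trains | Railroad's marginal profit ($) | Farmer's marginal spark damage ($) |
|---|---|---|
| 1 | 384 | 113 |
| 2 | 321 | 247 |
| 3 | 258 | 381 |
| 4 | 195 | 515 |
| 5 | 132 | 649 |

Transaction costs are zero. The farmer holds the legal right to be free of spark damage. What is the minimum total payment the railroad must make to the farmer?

$360

Efficient level: marginal profit ≥ marginal spark damage through level 2, so k* = 2.
With the farmer holding the right, the railroad must at least compensate total damage at k*: 113 + 247 = 360.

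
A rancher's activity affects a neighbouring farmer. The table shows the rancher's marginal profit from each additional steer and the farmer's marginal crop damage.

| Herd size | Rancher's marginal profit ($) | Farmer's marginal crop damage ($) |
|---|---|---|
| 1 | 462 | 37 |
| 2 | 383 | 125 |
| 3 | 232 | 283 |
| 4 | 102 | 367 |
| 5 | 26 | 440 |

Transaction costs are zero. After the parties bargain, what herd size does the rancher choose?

2

Bargaining reaches the level where marginal profit last exceeds marginal crop damage.
That holds through level 2 (383 ≥ 125) but not at 3 (232 < 283).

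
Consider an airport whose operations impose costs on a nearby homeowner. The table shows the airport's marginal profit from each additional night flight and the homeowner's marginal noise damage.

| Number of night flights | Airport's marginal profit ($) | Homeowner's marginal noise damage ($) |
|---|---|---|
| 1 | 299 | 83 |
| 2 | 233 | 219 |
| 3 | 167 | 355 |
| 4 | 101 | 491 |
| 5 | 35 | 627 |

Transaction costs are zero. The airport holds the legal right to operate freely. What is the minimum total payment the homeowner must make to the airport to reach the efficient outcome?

$303

Left alone the airport would choose level 5 (marginal profit stays positive).
Efficient level: k* = 2 (marginal profit ≥ marginal noise damage through 2).
The homeowner must at least cover the airport's forgone profit from cutting 5→2: 167 + 101 + 35 = 303.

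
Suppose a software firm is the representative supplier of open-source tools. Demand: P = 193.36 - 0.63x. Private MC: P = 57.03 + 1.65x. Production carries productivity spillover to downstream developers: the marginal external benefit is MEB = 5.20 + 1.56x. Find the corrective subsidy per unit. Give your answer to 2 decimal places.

Social marginal cost = private MC − MEB = 51.83 + 0.09x.
Set SMC = demand: 51.83 + 0.09x = 193.36 - 0.63x → x* = 196.5694.
The Pigouvian subsidy equals MEB at x*: 5.20 + 1.56×196.5694 = 311.8483.

subsidy = 311.85 per unit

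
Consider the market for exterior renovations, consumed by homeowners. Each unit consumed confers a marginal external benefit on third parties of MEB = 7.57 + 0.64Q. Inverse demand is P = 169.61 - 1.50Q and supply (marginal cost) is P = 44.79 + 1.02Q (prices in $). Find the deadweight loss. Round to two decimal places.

Market equilibrium (private): 44.79 + 1.02Q = 169.61 - 1.50Q → Q_m = 49.5317.
Social marginal benefit = demand + MEB = 177.18 - 0.86Q.
Set SMB = MC: 177.18 - 0.86Q = 44.79 + 1.02Q → Q* = 70.4202.
The welfare-loss triangle has base |Q_m − Q*| and height MEB(Q_m) (the vertical gap between SMB and MC is zero at Q* and MEB at Q_m).
DWL = ½ × 20.8885 × 39.2703 = 410.1488.

DWL = $410.15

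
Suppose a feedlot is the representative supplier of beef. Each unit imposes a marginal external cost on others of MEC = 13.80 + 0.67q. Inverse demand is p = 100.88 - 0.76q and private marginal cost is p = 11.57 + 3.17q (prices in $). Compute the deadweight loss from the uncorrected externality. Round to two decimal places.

Market equilibrium (private): 11.57 + 3.17q = 100.88 - 0.76q → q_m = 22.7252.
Social marginal cost = private MC + MEC = 25.37 + 3.84q.
Set SMC = demand: 25.37 + 3.84q = 100.88 - 0.76q → q* = 16.4152.
Between q* and q_m the wedge SMC − demand runs linearly from 0 to MEC(q_m), so the loss is a triangle.
DWL = ½ × 6.3100 × 29.0259 = 91.5767.

DWL = $91.58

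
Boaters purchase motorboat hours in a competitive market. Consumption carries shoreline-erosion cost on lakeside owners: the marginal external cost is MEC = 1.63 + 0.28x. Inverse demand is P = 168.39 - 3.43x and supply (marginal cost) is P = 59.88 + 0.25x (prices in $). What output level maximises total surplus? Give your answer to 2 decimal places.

Social marginal benefit = demand − MEC = 166.76 - 3.71x.
Set SMB = MC: 166.76 - 3.71x = 59.88 + 0.25x → x* = 26.9899.

x* = 26.99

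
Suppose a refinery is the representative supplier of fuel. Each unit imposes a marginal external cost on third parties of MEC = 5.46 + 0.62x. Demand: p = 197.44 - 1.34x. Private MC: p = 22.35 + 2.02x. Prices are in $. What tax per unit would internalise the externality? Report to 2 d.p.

tax = $31.88 per unit

Social marginal cost = private MC + MEC = 27.81 + 2.64x.
Set SMC = demand: 27.81 + 2.64x = 197.44 - 1.34x → x* = 42.6206.
The Pigouvian tax equals MEC at x*: 5.46 + 0.62×42.6206 = 31.8848.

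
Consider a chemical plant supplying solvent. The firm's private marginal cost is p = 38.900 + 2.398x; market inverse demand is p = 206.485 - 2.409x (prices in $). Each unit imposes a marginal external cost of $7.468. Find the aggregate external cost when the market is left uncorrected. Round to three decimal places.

Market equilibrium (private): 38.900 + 2.398x = 206.485 - 2.409x → x_m = 34.8627.
Total external cost = MEC × x_m = 7.468 × 34.8627 = 260.3546.

$260.355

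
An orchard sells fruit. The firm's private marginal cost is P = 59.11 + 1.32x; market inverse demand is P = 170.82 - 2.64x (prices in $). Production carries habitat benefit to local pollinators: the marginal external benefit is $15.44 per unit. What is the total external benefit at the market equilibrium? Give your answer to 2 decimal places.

$435.56

Market equilibrium (private): 59.11 + 1.32x = 170.82 - 2.64x → x_m = 28.2096.
Total external benefit = MEB × x_m = 15.44 × 28.2096 = 435.5562.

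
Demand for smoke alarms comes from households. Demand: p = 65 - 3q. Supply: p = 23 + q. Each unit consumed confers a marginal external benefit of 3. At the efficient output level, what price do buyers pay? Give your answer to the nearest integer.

P = 31

Social marginal benefit = demand + MEB = 68 - 3q.
Set SMB = MC: 68 - 3q = 23 + q → q* = 11.2500.
Consumer price on the demand curve at q*: 65 − 3×11.2500 = 31.2500.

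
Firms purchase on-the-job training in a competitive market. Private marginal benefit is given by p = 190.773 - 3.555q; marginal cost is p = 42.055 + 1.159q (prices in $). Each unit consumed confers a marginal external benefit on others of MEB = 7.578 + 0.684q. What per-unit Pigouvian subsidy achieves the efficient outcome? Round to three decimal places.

Social marginal benefit = demand + MEB = 198.351 - 2.871q.
Set SMB = MC: 198.351 - 2.871q = 42.055 + 1.159q → q* = 38.7831.
The Pigouvian subsidy equals MEB at q*: 7.578 + 0.684×38.7831 = 34.1056.

subsidy = $34.106 per unit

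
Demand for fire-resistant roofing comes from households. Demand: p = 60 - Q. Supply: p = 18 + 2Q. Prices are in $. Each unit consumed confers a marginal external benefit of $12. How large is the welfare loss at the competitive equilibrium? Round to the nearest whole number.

DWL = $24

Market equilibrium (private): 18 + 2Q = 60 - Q → Q_m = 14.0000.
Social marginal benefit = demand + MEB = 72 - Q.
Set SMB = MC: 72 - Q = 18 + 2Q → Q* = 18.0000.
Height of the DWL triangle at Q_m is SMB(Q_m) − MC(Q_m) = MEB(Q_m) = 12.0000.
DWL = ½ × 4.0000 × 12.0000 = 24.0000.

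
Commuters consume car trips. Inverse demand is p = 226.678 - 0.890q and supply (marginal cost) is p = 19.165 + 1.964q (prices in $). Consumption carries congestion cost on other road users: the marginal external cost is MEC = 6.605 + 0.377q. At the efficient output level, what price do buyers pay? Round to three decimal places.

Social marginal benefit = demand − MEC = 220.073 - 1.267q.
Set SMB = MC: 220.073 - 1.267q = 19.165 + 1.964q → q* = 62.1814.
Consumer price on the demand curve at q*: 226.678 − 0.890×62.1814 = 171.3366.

P = $171.337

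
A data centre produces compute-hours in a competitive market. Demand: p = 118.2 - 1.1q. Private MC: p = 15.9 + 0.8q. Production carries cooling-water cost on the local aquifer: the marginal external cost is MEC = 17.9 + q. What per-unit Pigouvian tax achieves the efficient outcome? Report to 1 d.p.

tax = 47.0 per unit

Social marginal cost = private MC + MEC = 33.8 + 1.8q.
Set SMC = demand: 33.8 + 1.8q = 118.2 - 1.1q → q* = 29.1034.
The Pigouvian tax equals MEC at q*: 17.9 + 1.0×29.1034 = 47.0034.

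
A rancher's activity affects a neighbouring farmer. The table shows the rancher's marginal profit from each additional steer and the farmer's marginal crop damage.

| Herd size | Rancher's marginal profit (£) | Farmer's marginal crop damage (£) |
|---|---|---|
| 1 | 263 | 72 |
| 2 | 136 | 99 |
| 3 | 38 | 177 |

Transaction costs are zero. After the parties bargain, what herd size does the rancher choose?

2

Bargaining reaches the level where marginal profit last exceeds marginal crop damage.
That holds through level 2 (136 ≥ 99) but not at 3 (38 < 177).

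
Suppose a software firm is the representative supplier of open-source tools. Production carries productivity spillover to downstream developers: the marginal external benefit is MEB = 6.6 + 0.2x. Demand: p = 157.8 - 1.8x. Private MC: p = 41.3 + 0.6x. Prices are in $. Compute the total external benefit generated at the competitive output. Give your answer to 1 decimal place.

Market equilibrium (private): 41.3 + 0.6x = 157.8 - 1.8x → x_m = 48.5417.
Total external benefit = ∫₀^{x_m} (6.6 + 0.2x) dx = 6.6×48.5417 + ½×0.2×48.5417² = 556.0049.

$556.0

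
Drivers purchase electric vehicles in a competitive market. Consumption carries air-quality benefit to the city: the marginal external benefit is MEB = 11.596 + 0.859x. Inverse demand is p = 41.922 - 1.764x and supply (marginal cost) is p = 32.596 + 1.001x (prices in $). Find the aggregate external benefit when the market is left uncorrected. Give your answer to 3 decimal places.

$43.998

Market equilibrium (private): 32.596 + 1.001x = 41.922 - 1.764x → x_m = 3.3729.
Total external benefit = ∫₀^{x_m} (11.596 + 0.859x) dx = 11.596×3.3729 + ½×0.859×3.3729² = 43.9983.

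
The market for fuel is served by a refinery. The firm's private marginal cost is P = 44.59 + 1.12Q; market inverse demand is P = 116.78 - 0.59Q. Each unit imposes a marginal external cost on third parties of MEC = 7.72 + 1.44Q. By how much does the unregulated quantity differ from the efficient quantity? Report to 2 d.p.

21.75 units

Market equilibrium (private): 44.59 + 1.12Q = 116.78 - 0.59Q → Q_m = 42.2164.
Social marginal cost = private MC + MEC = 52.31 + 2.56Q.
Set SMC = demand: 52.31 + 2.56Q = 116.78 - 0.59Q → Q* = 20.4667.
Gap = |42.2164 − 20.4667| = 21.7497.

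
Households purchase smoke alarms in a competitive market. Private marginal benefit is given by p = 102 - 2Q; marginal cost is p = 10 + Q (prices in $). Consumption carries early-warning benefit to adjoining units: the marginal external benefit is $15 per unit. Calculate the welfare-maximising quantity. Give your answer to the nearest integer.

Q* = 36

Social marginal benefit = demand + MEB = 117 - 2Q.
Set SMB = MC: 117 - 2Q = 10 + Q → Q* = 35.6667.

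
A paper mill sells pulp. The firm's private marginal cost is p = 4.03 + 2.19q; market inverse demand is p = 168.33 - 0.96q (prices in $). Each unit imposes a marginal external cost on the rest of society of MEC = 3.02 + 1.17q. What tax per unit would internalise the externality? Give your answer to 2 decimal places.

Social marginal cost = private MC + MEC = 7.05 + 3.36q.
Set SMC = demand: 7.05 + 3.36q = 168.33 - 0.96q → q* = 37.3333.
The Pigouvian tax equals MEC at q*: 3.02 + 1.17×37.3333 = 46.7000.

tax = $46.70 per unit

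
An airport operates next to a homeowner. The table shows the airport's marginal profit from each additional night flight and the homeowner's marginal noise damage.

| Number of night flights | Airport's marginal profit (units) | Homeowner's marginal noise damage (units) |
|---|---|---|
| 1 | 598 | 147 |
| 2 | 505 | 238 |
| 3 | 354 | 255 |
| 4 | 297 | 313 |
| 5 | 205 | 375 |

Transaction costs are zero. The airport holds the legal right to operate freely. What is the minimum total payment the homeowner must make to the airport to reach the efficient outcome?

Left alone the airport would choose level 5 (marginal profit stays positive).
Efficient level: k* = 3 (marginal profit ≥ marginal noise damage through 3).
The homeowner must at least cover the airport's forgone profit from cutting 5→3: 297 + 205 = 502.

502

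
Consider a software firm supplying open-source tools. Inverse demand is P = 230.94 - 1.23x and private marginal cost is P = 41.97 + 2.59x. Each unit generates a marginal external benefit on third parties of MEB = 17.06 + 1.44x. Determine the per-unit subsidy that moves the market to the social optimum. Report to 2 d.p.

subsidy = 141.72 per unit

Social marginal cost = private MC − MEB = 24.91 + 1.15x.
Set SMC = demand: 24.91 + 1.15x = 230.94 - 1.23x → x* = 86.5672.
The Pigouvian subsidy equals MEB at x*: 17.06 + 1.44×86.5672 = 141.7168.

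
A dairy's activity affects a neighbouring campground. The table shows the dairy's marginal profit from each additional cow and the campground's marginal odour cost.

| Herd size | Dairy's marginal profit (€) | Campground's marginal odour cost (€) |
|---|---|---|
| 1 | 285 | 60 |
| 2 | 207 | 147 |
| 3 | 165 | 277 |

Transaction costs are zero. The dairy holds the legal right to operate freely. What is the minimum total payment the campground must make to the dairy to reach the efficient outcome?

€165

Left alone the dairy would choose level 3 (marginal profit stays positive).
Efficient level: k* = 2 (marginal profit ≥ marginal odour cost through 2).
The campground must at least cover the dairy's forgone profit from cutting 3→2: 165 = 165.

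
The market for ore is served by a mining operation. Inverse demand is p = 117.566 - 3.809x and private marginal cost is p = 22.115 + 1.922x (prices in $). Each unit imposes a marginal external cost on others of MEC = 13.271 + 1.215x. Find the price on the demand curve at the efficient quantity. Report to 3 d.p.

P = $72.501

Social marginal cost = private MC + MEC = 35.386 + 3.137x.
Set SMC = demand: 35.386 + 3.137x = 117.566 - 3.809x → x* = 11.8313.
Consumer price on the demand curve at x*: 117.566 − 3.809×11.8313 = 72.5006.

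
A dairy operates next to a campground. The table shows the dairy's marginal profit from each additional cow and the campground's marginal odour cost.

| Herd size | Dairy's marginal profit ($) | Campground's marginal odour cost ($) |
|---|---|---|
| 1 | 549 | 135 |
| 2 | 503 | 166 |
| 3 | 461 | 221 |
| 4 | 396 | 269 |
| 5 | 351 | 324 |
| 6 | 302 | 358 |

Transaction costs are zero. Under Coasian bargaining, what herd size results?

Bargaining reaches the level where marginal profit last exceeds marginal odour cost.
That holds through level 5 (351 ≥ 324) but not at 6 (302 < 358).

5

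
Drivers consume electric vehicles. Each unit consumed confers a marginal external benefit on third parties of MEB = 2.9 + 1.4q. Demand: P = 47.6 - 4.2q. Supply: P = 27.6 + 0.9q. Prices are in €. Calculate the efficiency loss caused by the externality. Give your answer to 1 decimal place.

DWL = €9.5

Market equilibrium (private): 27.6 + 0.9q = 47.6 - 4.2q → q_m = 3.9216.
Social marginal benefit = demand + MEB = 50.5 - 2.8q.
Set SMB = MC: 50.5 - 2.8q = 27.6 + 0.9q → q* = 6.1892.
The loss is the area between SMB and MC from q* to q_m; with linear curves that's a triangle of height MEB(q_m).
DWL = ½ × 2.2676 × 8.3902 = 9.5128.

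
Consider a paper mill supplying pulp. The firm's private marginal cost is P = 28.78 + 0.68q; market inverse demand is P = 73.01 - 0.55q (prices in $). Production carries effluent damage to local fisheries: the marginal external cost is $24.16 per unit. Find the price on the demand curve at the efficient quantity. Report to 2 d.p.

P = $64.04

Social marginal cost = private MC + MEC = 52.94 + 0.68q.
Set SMC = demand: 52.94 + 0.68q = 73.01 - 0.55q → q* = 16.3171.
Consumer price on the demand curve at q*: 73.01 − 0.55×16.3171 = 64.0356.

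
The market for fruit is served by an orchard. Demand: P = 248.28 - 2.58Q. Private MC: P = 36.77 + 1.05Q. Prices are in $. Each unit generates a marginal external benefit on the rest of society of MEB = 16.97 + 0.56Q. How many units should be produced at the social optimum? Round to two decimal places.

Q* = 74.42

Social marginal cost = private MC − MEB = 19.80 + 0.49Q.
Set SMC = demand: 19.80 + 0.49Q = 248.28 - 2.58Q → Q* = 74.4235.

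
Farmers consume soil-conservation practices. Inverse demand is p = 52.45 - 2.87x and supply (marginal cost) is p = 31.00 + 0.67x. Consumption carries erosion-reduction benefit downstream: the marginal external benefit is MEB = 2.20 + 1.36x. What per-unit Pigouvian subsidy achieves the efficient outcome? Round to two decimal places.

subsidy = 16.95 per unit

Social marginal benefit = demand + MEB = 54.65 - 1.51x.
Set SMB = MC: 54.65 - 1.51x = 31.00 + 0.67x → x* = 10.8486.
The Pigouvian subsidy equals MEB at x*: 2.20 + 1.36×10.8486 = 16.9541.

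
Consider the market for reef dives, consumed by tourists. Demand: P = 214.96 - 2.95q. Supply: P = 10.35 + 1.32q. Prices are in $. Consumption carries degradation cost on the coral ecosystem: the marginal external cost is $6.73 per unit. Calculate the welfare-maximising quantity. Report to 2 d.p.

q* = 46.34

Social marginal benefit = demand − MEC = 208.23 - 2.95q.
Set SMB = MC: 208.23 - 2.95q = 10.35 + 1.32q → q* = 46.3419.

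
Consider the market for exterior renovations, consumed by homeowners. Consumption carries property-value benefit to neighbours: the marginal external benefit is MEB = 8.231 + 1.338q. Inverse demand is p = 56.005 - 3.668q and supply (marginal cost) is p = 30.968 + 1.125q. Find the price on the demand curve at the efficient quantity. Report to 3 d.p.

Social marginal benefit = demand + MEB = 64.236 - 2.330q.
Set SMB = MC: 64.236 - 2.330q = 30.968 + 1.125q → q* = 9.6289.
Consumer price on the demand curve at q*: 56.005 − 3.668×9.6289 = 20.6862.

P = 20.686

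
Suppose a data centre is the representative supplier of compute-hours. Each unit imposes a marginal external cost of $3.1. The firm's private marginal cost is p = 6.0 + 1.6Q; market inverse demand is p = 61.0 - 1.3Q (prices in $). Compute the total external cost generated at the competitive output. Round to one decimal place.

Market equilibrium (private): 6.0 + 1.6Q = 61.0 - 1.3Q → Q_m = 18.9655.
Total external cost = MEC × Q_m = 3.1 × 18.9655 = 58.7931.

$58.8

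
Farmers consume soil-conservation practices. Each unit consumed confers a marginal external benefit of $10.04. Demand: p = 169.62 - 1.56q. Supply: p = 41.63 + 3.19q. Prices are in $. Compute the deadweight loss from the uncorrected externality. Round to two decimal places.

DWL = $10.61

Market equilibrium (private): 41.63 + 3.19q = 169.62 - 1.56q → q_m = 26.9453.
Social marginal benefit = demand + MEB = 179.66 - 1.56q.
Set SMB = MC: 179.66 - 1.56q = 41.63 + 3.19q → q* = 29.0589.
Between q* and q_m the wedge SMB − MC runs linearly from 0 to MEB(q_m), so the loss is a triangle.
DWL = ½ × 2.1136 × 10.0400 = 10.6103.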